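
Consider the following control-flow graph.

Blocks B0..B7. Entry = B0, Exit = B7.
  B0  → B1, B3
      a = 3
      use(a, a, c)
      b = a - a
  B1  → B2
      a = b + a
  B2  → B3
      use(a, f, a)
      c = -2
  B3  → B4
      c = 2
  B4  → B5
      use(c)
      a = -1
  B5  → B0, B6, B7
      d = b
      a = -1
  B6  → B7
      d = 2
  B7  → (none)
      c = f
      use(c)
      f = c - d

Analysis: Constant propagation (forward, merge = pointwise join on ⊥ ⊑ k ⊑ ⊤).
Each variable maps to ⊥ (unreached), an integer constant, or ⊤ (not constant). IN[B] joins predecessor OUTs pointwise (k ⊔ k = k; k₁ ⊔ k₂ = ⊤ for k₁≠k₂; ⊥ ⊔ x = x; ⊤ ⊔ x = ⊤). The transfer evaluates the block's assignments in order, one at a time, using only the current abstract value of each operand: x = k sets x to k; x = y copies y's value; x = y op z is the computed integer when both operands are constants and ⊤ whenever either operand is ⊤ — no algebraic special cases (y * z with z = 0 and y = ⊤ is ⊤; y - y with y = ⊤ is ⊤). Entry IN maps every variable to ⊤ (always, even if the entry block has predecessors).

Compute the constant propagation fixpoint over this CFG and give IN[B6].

Per-block solution:
  B0:   IN=(all ⊤)   OUT={a:3, b:0; rest ⊤}
  B1:   IN={a:3, b:0; rest ⊤}   OUT={a:3, b:0; rest ⊤}
  B2:   IN={a:3, b:0; rest ⊤}   OUT={a:3, b:0, c:-2; rest ⊤}
  B3:   IN={a:3, b:0; rest ⊤}   OUT={a:3, b:0, c:2; rest ⊤}
  B4:   IN={a:3, b:0, c:2; rest ⊤}   OUT={a:-1, b:0, c:2; rest ⊤}
  B5:   IN={a:-1, b:0, c:2; rest ⊤}   OUT={a:-1, b:0, c:2, d:0; rest ⊤}
  B6:   IN={a:-1, b:0, c:2, d:0; rest ⊤}   OUT={a:-1, b:0, c:2, d:2; rest ⊤}
  B7:   IN={a:-1, b:0, c:2; rest ⊤}   OUT={a:-1, b:0; rest ⊤}

Merge at B6: IN[B6] = OUT[B5] = {a: -1, b: 0, c: 2, d: 0, e: ⊤, f: ⊤}

Answer: {a: -1, b: 0, c: 2, d: 0, e: ⊤, f: ⊤}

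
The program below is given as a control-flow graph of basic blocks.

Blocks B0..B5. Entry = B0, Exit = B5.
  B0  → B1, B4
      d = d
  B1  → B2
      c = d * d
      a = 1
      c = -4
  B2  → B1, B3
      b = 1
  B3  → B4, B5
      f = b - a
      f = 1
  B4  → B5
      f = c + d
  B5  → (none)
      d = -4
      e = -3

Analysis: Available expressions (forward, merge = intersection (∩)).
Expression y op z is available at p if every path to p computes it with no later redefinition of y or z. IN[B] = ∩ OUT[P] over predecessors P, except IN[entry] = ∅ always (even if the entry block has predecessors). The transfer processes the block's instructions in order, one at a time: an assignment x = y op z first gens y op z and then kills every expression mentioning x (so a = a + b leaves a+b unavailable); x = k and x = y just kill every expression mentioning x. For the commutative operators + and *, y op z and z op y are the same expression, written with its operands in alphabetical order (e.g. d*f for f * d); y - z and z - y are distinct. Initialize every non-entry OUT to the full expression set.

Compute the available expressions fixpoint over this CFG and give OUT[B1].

Answer: {d*d}

Derivation:
Per-block solution:
  B0:   IN={}   OUT={}
  B1:   IN={}   OUT={d*d}
  B2:   IN={d*d}   OUT={d*d}
  B3:   IN={d*d}   OUT={b-a, d*d}
  B4:   IN={}   OUT={c+d}
  B5:   IN={}   OUT={}

Merge at B1: IN[B1] = OUT[B0] ∩ OUT[B2] = {}
Applying B1's transfer function to that IN value gives OUT[B1] (row B1 above).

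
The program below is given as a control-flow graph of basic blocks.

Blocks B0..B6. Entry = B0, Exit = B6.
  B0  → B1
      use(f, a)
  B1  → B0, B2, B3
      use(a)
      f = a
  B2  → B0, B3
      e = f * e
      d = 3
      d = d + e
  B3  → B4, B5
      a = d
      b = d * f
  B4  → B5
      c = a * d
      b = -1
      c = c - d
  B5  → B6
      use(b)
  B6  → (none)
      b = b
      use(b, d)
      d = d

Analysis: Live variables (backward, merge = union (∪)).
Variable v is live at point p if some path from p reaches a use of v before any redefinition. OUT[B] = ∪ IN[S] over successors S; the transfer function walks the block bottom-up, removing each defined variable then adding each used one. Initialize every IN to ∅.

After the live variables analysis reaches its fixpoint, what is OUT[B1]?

Answer: {a, d, e, f}

Derivation:
Converged values:
  B0:   IN={a, d, e, f}   OUT={a, d, e}
  B1:   IN={a, d, e}   OUT={a, d, e, f}
  B2:   IN={a, e, f}   OUT={a, d, e, f}
  B3:   IN={d, f}   OUT={a, b, d}
  B4:   IN={a, d}   OUT={b, d}
  B5:   IN={b, d}   OUT={b, d}
  B6:   IN={b, d}   OUT={}

Merge at B1: OUT[B1] = IN[B0] ⊔ IN[B2] ⊔ IN[B3] = {a, d, e, f}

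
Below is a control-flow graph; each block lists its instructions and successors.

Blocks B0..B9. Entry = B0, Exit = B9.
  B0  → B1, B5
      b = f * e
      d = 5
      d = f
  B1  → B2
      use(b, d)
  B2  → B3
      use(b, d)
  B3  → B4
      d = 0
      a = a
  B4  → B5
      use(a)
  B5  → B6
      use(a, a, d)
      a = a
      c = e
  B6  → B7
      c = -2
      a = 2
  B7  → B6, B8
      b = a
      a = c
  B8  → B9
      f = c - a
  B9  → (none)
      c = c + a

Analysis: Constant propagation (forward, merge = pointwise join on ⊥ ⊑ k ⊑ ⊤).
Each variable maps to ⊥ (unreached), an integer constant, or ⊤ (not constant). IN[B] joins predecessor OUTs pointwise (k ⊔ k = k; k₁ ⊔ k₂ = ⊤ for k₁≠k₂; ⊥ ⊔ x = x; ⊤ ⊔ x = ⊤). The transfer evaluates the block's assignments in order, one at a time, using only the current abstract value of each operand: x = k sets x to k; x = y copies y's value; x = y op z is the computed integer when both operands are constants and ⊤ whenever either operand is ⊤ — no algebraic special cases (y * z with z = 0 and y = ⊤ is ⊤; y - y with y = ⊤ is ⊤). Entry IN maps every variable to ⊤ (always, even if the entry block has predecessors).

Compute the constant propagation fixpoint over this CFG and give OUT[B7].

Answer: {a: -2, b: 2, c: -2, d: ⊤, e: ⊤, f: ⊤}

Trace:
Fixpoint table:
  B0:   IN=(all ⊤)   OUT=(all ⊤)
  B1:   IN=(all ⊤)   OUT=(all ⊤)
  B2:   IN=(all ⊤)   OUT=(all ⊤)
  B3:   IN=(all ⊤)   OUT={d:0; rest ⊤}
  B4:   IN={d:0; rest ⊤}   OUT={d:0; rest ⊤}
  B5:   IN=(all ⊤)   OUT=(all ⊤)
  B6:   IN=(all ⊤)   OUT={a:2, c:-2; rest ⊤}
  B7:   IN={a:2, c:-2; rest ⊤}   OUT={a:-2, b:2, c:-2; rest ⊤}
  B8:   IN={a:-2, b:2, c:-2; rest ⊤}   OUT={a:-2, b:2, c:-2, f:0; rest ⊤}
  B9:   IN={a:-2, b:2, c:-2, f:0; rest ⊤}   OUT={a:-2, b:2, c:-4, f:0; rest ⊤}

Merge at B7: IN[B7] = OUT[B6] = {a: 2, b: ⊤, c: -2, d: ⊤, e: ⊤, f: ⊤}
Applying B7's transfer function to that IN value gives OUT[B7] (row B7 above).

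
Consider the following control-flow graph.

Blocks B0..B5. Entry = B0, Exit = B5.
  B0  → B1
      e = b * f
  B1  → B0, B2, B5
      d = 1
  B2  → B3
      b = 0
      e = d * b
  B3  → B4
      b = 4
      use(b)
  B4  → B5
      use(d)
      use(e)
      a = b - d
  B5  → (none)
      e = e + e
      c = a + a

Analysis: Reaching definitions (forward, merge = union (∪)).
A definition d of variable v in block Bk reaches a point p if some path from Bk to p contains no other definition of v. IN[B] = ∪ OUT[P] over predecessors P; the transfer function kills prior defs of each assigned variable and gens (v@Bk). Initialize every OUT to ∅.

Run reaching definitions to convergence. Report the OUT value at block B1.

Converged values:
  B0: | IN={d@B1, e@B0} | OUT={d@B1, e@B0}
  B1: | IN={d@B1, e@B0} | OUT={d@B1, e@B0}
  B2: | IN={d@B1, e@B0} | OUT={b@B2, d@B1, e@B2}
  B3: | IN={b@B2, d@B1, e@B2} | OUT={b@B3, d@B1, e@B2}
  B4: | IN={b@B3, d@B1, e@B2} | OUT={a@B4, b@B3, d@B1, e@B2}
  B5: | IN={a@B4, b@B3, d@B1, e@B0, e@B2} | OUT={a@B4, b@B3, c@B5, d@B1, e@B5}

Merge at B1: IN[B1] = OUT[B0] = {d@B1, e@B0}
Applying B1's transfer function to that IN value gives OUT[B1] (row B1 above).

Answer: {d@B1, e@B0}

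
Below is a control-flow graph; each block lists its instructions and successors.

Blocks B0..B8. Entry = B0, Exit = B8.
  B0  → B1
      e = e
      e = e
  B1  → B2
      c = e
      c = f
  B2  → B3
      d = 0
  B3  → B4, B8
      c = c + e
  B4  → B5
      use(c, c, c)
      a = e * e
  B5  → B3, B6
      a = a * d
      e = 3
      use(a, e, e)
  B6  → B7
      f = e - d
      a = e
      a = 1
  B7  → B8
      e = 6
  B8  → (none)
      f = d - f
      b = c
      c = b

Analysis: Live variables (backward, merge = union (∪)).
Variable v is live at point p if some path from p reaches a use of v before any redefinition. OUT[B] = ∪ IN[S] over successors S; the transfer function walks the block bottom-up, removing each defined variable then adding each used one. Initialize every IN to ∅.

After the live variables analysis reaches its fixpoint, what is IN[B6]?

Answer: {c, d, e}

Derivation:
Per-block solution:
  B0:  IN={e, f}  OUT={e, f}
  B1:  IN={e, f}  OUT={c, e, f}
  B2:  IN={c, e, f}  OUT={c, d, e, f}
  B3:  IN={c, d, e, f}  OUT={c, d, e, f}
  B4:  IN={c, d, e, f}  OUT={a, c, d, f}
  B5:  IN={a, c, d, f}  OUT={c, d, e, f}
  B6:  IN={c, d, e}  OUT={c, d, f}
  B7:  IN={c, d, f}  OUT={c, d, f}
  B8:  IN={c, d, f}  OUT={}

Merge at B6: OUT[B6] = IN[B7] = {c, d, f}
Applying B6's transfer function to that OUT value gives IN[B6] (row B6 above).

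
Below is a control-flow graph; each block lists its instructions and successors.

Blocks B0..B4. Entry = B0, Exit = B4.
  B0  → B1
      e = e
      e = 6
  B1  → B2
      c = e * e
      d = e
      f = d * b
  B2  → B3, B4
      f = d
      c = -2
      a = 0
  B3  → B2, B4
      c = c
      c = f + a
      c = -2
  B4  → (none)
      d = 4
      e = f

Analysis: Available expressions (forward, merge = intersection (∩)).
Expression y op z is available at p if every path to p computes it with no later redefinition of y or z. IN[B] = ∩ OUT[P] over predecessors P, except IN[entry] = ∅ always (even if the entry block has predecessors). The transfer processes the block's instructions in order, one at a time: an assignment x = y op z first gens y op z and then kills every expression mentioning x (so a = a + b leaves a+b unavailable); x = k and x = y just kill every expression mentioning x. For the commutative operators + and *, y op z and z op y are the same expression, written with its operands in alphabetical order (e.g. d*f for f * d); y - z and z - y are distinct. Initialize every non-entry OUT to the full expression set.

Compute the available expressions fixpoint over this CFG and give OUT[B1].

Answer: {b*d, e*e}

Derivation:
Converged values:
  B0:  IN={}  OUT={}
  B1:  IN={}  OUT={b*d, e*e}
  B2:  IN={b*d, e*e}  OUT={b*d, e*e}
  B3:  IN={b*d, e*e}  OUT={a+f, b*d, e*e}
  B4:  IN={b*d, e*e}  OUT={}

Merge at B1: IN[B1] = OUT[B0] = {}
Applying B1's transfer function to that IN value gives OUT[B1] (row B1 above).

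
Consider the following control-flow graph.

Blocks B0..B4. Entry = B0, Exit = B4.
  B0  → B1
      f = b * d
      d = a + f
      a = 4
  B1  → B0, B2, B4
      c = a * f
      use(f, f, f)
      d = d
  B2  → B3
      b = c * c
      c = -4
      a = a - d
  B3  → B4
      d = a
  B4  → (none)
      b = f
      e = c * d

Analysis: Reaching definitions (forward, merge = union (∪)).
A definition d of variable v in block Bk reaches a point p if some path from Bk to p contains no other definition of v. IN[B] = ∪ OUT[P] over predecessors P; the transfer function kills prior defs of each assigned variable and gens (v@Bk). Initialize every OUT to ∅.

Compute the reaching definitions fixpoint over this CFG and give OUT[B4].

Per-block solution:
  B0: | IN={a@B0, c@B1, d@B1, f@B0} | OUT={a@B0, c@B1, d@B0, f@B0}
  B1: | IN={a@B0, c@B1, d@B0, f@B0} | OUT={a@B0, c@B1, d@B1, f@B0}
  B2: | IN={a@B0, c@B1, d@B1, f@B0} | OUT={a@B2, b@B2, c@B2, d@B1, f@B0}
  B3: | IN={a@B2, b@B2, c@B2, d@B1, f@B0} | OUT={a@B2, b@B2, c@B2, d@B3, f@B0}
  B4: | IN={a@B0, a@B2, b@B2, c@B1, c@B2, d@B1, d@B3, f@B0} | OUT={a@B0, a@B2, b@B4, c@B1, c@B2, d@B1, d@B3, e@B4, f@B0}

Merge at B4: IN[B4] = OUT[B1] ⊔ OUT[B3] = {a@B0, a@B2, b@B2, c@B1, c@B2, d@B1, d@B3, f@B0}
Applying B4's transfer function to that IN value gives OUT[B4] (row B4 above).

Answer: {a@B0, a@B2, b@B4, c@B1, c@B2, d@B1, d@B3, e@B4, f@B0}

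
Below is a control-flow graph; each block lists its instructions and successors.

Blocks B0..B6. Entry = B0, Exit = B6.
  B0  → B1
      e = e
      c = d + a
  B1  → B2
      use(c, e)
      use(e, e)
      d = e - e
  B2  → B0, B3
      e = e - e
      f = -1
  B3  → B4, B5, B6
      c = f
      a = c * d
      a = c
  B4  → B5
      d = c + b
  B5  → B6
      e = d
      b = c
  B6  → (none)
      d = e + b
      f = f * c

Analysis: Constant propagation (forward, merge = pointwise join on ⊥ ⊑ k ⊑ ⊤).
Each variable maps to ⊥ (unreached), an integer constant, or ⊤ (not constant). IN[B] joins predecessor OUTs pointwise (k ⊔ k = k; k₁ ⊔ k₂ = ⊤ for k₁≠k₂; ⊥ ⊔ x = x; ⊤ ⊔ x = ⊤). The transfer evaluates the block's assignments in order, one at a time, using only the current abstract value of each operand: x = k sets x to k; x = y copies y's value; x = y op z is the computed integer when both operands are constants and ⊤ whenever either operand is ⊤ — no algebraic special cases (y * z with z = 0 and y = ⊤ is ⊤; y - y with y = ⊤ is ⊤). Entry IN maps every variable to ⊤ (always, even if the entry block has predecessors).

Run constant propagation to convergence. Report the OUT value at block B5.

Per-block solution:
  B0:   IN=(all ⊤)   OUT=(all ⊤)
  B1:   IN=(all ⊤)   OUT=(all ⊤)
  B2:   IN=(all ⊤)   OUT={f:-1; rest ⊤}
  B3:   IN={f:-1; rest ⊤}   OUT={a:-1, c:-1, f:-1; rest ⊤}
  B4:   IN={a:-1, c:-1, f:-1; rest ⊤}   OUT={a:-1, c:-1, f:-1; rest ⊤}
  B5:   IN={a:-1, c:-1, f:-1; rest ⊤}   OUT={a:-1, b:-1, c:-1, f:-1; rest ⊤}
  B6:   IN={a:-1, c:-1, f:-1; rest ⊤}   OUT={a:-1, c:-1, f:1; rest ⊤}

Merge at B5: IN[B5] = OUT[B3] ⊔ OUT[B4] = {a: -1, b: ⊤, c: -1, d: ⊤, e: ⊤, f: -1}
Applying B5's transfer function to that IN value gives OUT[B5] (row B5 above).

Answer: {a: -1, b: -1, c: -1, d: ⊤, e: ⊤, f: -1}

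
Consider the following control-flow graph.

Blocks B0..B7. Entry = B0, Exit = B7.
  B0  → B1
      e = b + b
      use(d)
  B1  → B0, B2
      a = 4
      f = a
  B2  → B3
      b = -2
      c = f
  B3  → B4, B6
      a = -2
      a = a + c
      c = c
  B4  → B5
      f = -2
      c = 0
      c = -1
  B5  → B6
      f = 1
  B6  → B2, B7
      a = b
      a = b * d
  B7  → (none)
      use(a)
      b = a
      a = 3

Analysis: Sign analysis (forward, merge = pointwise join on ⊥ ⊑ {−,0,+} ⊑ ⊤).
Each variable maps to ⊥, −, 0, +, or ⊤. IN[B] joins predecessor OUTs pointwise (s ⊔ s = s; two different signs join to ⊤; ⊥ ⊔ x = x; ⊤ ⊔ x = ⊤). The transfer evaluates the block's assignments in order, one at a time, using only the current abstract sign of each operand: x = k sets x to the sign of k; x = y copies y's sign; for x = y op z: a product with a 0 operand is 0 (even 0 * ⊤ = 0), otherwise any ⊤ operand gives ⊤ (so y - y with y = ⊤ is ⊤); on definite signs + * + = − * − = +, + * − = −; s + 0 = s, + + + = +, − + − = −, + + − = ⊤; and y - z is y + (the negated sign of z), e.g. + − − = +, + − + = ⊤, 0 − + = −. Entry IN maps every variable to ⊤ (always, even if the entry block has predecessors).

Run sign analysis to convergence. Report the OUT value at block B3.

Converged values:
  B0:  IN=(all ⊤)  OUT=(all ⊤)
  B1:  IN=(all ⊤)  OUT={a:+, f:+; rest ⊤}
  B2:  IN={f:+; rest ⊤}  OUT={b:-, c:+, f:+; rest ⊤}
  B3:  IN={b:-, c:+, f:+; rest ⊤}  OUT={b:-, c:+, f:+; rest ⊤}
  B4:  IN={b:-, c:+, f:+; rest ⊤}  OUT={b:-, c:-, f:-; rest ⊤}
  B5:  IN={b:-, c:-, f:-; rest ⊤}  OUT={b:-, c:-, f:+; rest ⊤}
  B6:  IN={b:-, f:+; rest ⊤}  OUT={b:-, f:+; rest ⊤}
  B7:  IN={b:-, f:+; rest ⊤}  OUT={a:+, f:+; rest ⊤}

Merge at B3: IN[B3] = OUT[B2] = {a: ⊤, b: -, c: +, d: ⊤, e: ⊤, f: +}
Applying B3's transfer function to that IN value gives OUT[B3] (row B3 above).

Answer: {a: ⊤, b: -, c: +, d: ⊤, e: ⊤, f: +}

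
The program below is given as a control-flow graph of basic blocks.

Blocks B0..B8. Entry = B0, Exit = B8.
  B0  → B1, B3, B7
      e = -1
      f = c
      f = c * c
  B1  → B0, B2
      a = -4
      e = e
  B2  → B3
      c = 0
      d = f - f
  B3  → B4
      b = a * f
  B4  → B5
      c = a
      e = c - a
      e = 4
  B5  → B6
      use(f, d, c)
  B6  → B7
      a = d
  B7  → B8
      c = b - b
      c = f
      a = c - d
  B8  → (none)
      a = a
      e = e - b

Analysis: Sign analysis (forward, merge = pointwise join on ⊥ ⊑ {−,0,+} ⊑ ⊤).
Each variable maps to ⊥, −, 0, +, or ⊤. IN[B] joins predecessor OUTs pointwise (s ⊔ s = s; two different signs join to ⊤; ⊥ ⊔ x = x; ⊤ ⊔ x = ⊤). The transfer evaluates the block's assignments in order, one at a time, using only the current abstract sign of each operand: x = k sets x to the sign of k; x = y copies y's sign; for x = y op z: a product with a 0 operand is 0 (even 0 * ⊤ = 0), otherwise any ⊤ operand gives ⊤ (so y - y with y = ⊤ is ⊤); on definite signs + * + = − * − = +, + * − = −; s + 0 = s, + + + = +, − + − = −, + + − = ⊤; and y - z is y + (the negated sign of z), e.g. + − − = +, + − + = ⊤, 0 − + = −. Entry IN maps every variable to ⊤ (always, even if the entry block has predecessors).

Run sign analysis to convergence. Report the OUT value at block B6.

Per-block solution:
  B0: | IN=(all ⊤) | OUT={e:-; rest ⊤}
  B1: | IN={e:-; rest ⊤} | OUT={a:-, e:-; rest ⊤}
  B2: | IN={a:-, e:-; rest ⊤} | OUT={a:-, c:0, e:-; rest ⊤}
  B3: | IN={e:-; rest ⊤} | OUT={e:-; rest ⊤}
  B4: | IN={e:-; rest ⊤} | OUT={e:+; rest ⊤}
  B5: | IN={e:+; rest ⊤} | OUT={e:+; rest ⊤}
  B6: | IN={e:+; rest ⊤} | OUT={e:+; rest ⊤}
  B7: | IN=(all ⊤) | OUT=(all ⊤)
  B8: | IN=(all ⊤) | OUT=(all ⊤)

Merge at B6: IN[B6] = OUT[B5] = {a: ⊤, b: ⊤, c: ⊤, d: ⊤, e: +, f: ⊤}
Applying B6's transfer function to that IN value gives OUT[B6] (row B6 above).

Answer: {a: ⊤, b: ⊤, c: ⊤, d: ⊤, e: +, f: ⊤}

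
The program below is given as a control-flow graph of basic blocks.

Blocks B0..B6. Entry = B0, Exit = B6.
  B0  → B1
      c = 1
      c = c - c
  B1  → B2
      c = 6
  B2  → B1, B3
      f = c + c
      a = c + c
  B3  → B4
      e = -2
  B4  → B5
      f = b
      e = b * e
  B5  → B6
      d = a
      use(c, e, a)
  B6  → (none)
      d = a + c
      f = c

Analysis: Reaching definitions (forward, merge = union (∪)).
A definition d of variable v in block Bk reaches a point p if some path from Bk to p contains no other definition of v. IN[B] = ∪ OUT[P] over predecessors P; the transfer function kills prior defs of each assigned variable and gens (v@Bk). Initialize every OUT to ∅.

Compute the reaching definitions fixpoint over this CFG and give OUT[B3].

Converged values:
  B0:  IN={}  OUT={c@B0}
  B1:  IN={a@B2, c@B0, c@B1, f@B2}  OUT={a@B2, c@B1, f@B2}
  B2:  IN={a@B2, c@B1, f@B2}  OUT={a@B2, c@B1, f@B2}
  B3:  IN={a@B2, c@B1, f@B2}  OUT={a@B2, c@B1, e@B3, f@B2}
  B4:  IN={a@B2, c@B1, e@B3, f@B2}  OUT={a@B2, c@B1, e@B4, f@B4}
  B5:  IN={a@B2, c@B1, e@B4, f@B4}  OUT={a@B2, c@B1, d@B5, e@B4, f@B4}
  B6:  IN={a@B2, c@B1, d@B5, e@B4, f@B4}  OUT={a@B2, c@B1, d@B6, e@B4, f@B6}

Merge at B3: IN[B3] = OUT[B2] = {a@B2, c@B1, f@B2}
Applying B3's transfer function to that IN value gives OUT[B3] (row B3 above).

Answer: {a@B2, c@B1, e@B3, f@B2}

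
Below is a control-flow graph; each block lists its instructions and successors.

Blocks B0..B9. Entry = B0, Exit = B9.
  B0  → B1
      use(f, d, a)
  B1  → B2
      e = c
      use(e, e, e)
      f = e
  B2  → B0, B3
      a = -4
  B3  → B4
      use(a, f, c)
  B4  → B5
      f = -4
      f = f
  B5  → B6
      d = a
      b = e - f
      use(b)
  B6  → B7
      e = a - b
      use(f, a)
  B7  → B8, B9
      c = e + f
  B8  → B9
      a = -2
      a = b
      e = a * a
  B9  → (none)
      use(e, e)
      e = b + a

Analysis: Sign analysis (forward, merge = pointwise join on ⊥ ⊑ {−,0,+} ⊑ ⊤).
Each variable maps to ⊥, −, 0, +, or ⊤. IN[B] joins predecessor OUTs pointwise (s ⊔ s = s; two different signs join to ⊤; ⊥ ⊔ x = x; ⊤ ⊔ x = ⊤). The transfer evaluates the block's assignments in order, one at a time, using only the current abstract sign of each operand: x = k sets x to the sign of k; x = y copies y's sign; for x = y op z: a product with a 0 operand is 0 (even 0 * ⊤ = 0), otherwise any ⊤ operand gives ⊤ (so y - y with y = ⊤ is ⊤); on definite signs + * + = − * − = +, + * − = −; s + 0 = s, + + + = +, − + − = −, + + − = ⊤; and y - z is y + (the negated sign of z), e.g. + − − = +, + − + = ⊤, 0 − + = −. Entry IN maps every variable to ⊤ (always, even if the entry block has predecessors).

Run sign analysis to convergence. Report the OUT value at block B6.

Converged values:
  B0: | IN=(all ⊤) | OUT=(all ⊤)
  B1: | IN=(all ⊤) | OUT=(all ⊤)
  B2: | IN=(all ⊤) | OUT={a:-; rest ⊤}
  B3: | IN={a:-; rest ⊤} | OUT={a:-; rest ⊤}
  B4: | IN={a:-; rest ⊤} | OUT={a:-, f:-; rest ⊤}
  B5: | IN={a:-, f:-; rest ⊤} | OUT={a:-, d:-, f:-; rest ⊤}
  B6: | IN={a:-, d:-, f:-; rest ⊤} | OUT={a:-, d:-, f:-; rest ⊤}
  B7: | IN={a:-, d:-, f:-; rest ⊤} | OUT={a:-, d:-, f:-; rest ⊤}
  B8: | IN={a:-, d:-, f:-; rest ⊤} | OUT={d:-, f:-; rest ⊤}
  B9: | IN={d:-, f:-; rest ⊤} | OUT={d:-, f:-; rest ⊤}

Merge at B6: IN[B6] = OUT[B5] = {a: -, b: ⊤, c: ⊤, d: -, e: ⊤, f: -}
Applying B6's transfer function to that IN value gives OUT[B6] (row B6 above).

Answer: {a: -, b: ⊤, c: ⊤, d: -, e: ⊤, f: -}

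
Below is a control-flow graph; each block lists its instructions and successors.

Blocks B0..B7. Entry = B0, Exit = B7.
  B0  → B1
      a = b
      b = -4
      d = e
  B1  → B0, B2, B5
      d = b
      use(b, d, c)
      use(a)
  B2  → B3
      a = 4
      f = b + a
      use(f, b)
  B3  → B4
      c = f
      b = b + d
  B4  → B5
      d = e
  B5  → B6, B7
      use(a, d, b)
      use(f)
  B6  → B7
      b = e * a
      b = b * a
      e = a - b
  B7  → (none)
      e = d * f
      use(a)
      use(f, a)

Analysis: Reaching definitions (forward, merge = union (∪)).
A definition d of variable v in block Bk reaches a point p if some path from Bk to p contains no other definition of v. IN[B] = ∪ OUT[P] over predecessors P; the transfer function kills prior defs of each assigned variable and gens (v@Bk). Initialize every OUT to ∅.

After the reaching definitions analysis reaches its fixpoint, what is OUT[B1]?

Answer: {a@B0, b@B0, d@B1}

Working:
Per-block solution:
  B0: | IN={a@B0, b@B0, d@B1} | OUT={a@B0, b@B0, d@B0}
  B1: | IN={a@B0, b@B0, d@B0} | OUT={a@B0, b@B0, d@B1}
  B2: | IN={a@B0, b@B0, d@B1} | OUT={a@B2, b@B0, d@B1, f@B2}
  B3: | IN={a@B2, b@B0, d@B1, f@B2} | OUT={a@B2, b@B3, c@B3, d@B1, f@B2}
  B4: | IN={a@B2, b@B3, c@B3, d@B1, f@B2} | OUT={a@B2, b@B3, c@B3, d@B4, f@B2}
  B5: | IN={a@B0, a@B2, b@B0, b@B3, c@B3, d@B1, d@B4, f@B2} | OUT={a@B0, a@B2, b@B0, b@B3, c@B3, d@B1, d@B4, f@B2}
  B6: | IN={a@B0, a@B2, b@B0, b@B3, c@B3, d@B1, d@B4, f@B2} | OUT={a@B0, a@B2, b@B6, c@B3, d@B1, d@B4, e@B6, f@B2}
  B7: | IN={a@B0, a@B2, b@B0, b@B3, b@B6, c@B3, d@B1, d@B4, e@B6, f@B2} | OUT={a@B0, a@B2, b@B0, b@B3, b@B6, c@B3, d@B1, d@B4, e@B7, f@B2}

Merge at B1: IN[B1] = OUT[B0] = {a@B0, b@B0, d@B0}
Applying B1's transfer function to that IN value gives OUT[B1] (row B1 above).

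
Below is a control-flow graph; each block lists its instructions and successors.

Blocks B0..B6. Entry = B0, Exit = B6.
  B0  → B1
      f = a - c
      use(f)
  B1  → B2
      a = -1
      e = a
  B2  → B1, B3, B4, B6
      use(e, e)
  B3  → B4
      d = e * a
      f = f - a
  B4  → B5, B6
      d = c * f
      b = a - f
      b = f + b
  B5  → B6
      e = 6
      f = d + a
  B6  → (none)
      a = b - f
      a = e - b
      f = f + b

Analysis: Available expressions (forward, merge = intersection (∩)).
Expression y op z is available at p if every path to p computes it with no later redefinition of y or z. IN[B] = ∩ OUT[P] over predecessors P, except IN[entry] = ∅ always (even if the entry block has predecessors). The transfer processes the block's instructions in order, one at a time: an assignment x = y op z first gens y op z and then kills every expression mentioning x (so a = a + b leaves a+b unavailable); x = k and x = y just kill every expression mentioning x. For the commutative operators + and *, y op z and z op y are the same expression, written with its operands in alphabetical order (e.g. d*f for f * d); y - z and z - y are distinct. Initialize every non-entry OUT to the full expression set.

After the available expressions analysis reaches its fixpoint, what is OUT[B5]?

Fixpoint table:
  B0:  IN={}  OUT={a-c}
  B1:  IN={}  OUT={}
  B2:  IN={}  OUT={}
  B3:  IN={}  OUT={a*e}
  B4:  IN={}  OUT={a-f, c*f}
  B5:  IN={a-f, c*f}  OUT={a+d}
  B6:  IN={}  OUT={e-b}

Merge at B5: IN[B5] = OUT[B4] = {a-f, c*f}
Applying B5's transfer function to that IN value gives OUT[B5] (row B5 above).

Answer: {a+d}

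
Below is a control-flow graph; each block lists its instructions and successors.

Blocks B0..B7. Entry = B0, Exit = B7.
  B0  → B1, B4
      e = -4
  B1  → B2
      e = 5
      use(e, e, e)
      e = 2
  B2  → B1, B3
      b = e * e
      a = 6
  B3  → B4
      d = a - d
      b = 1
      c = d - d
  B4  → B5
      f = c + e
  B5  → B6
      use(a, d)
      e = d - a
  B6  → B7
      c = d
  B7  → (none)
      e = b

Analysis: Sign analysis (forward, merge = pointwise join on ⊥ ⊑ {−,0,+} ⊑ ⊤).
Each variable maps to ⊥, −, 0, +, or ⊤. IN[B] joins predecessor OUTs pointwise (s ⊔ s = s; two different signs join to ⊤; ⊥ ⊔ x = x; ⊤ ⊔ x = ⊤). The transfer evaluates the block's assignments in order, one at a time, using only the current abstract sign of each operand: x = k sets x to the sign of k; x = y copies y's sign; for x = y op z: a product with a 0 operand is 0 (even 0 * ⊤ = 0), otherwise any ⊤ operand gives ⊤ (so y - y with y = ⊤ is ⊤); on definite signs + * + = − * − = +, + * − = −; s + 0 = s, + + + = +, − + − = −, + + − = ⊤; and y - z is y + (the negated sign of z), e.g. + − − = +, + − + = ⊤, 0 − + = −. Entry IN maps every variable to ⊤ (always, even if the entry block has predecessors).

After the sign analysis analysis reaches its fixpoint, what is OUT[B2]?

Per-block solution:
  B0:  IN=(all ⊤)  OUT={e:-; rest ⊤}
  B1:  IN=(all ⊤)  OUT={e:+; rest ⊤}
  B2:  IN={e:+; rest ⊤}  OUT={a:+, b:+, e:+; rest ⊤}
  B3:  IN={a:+, b:+, e:+; rest ⊤}  OUT={a:+, b:+, e:+; rest ⊤}
  B4:  IN=(all ⊤)  OUT=(all ⊤)
  B5:  IN=(all ⊤)  OUT=(all ⊤)
  B6:  IN=(all ⊤)  OUT=(all ⊤)
  B7:  IN=(all ⊤)  OUT=(all ⊤)

Merge at B2: IN[B2] = OUT[B1] = {a: ⊤, b: ⊤, c: ⊤, d: ⊤, e: +, f: ⊤}
Applying B2's transfer function to that IN value gives OUT[B2] (row B2 above).

Answer: {a: +, b: +, c: ⊤, d: ⊤, e: +, f: ⊤}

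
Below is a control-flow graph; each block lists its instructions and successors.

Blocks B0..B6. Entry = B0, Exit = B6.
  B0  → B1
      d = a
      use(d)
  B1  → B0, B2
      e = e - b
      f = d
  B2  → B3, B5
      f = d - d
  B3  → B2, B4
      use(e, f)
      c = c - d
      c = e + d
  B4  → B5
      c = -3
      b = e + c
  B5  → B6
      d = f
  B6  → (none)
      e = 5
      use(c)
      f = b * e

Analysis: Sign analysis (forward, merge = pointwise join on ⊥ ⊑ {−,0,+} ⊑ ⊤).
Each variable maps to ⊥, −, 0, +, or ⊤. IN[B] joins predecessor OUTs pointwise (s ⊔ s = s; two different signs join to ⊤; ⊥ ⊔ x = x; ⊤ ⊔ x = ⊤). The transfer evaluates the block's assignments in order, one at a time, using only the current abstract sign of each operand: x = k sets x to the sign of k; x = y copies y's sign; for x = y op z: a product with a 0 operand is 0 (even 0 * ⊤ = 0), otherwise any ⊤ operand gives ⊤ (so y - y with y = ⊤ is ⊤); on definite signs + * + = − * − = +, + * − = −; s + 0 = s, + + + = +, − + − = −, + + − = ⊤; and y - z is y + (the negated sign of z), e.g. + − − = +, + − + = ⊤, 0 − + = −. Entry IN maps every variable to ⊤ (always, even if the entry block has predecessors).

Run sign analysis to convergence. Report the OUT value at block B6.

Converged values:
  B0: | IN=(all ⊤) | OUT=(all ⊤)
  B1: | IN=(all ⊤) | OUT=(all ⊤)
  B2: | IN=(all ⊤) | OUT=(all ⊤)
  B3: | IN=(all ⊤) | OUT=(all ⊤)
  B4: | IN=(all ⊤) | OUT={c:-; rest ⊤}
  B5: | IN=(all ⊤) | OUT=(all ⊤)
  B6: | IN=(all ⊤) | OUT={e:+; rest ⊤}

Merge at B6: IN[B6] = OUT[B5] = {a: ⊤, b: ⊤, c: ⊤, d: ⊤, e: ⊤, f: ⊤}
Applying B6's transfer function to that IN value gives OUT[B6] (row B6 above).

Answer: {a: ⊤, b: ⊤, c: ⊤, d: ⊤, e: +, f: ⊤}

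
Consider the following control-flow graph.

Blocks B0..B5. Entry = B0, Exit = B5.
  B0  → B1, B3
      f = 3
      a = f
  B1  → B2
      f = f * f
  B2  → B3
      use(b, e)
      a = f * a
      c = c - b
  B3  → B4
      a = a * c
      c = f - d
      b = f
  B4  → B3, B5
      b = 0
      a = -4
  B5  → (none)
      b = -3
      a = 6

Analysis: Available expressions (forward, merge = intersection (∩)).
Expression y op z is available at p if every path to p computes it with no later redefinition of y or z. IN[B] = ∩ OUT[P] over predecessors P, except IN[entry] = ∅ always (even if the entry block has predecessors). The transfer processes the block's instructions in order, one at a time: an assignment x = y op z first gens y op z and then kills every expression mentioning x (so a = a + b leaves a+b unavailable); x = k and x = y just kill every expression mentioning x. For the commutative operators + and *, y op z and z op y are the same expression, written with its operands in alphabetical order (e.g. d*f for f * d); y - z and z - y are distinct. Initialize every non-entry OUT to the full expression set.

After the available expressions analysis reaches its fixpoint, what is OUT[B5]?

Converged values:
  B0:   IN={}   OUT={}
  B1:   IN={}   OUT={}
  B2:   IN={}   OUT={}
  B3:   IN={}   OUT={f-d}
  B4:   IN={f-d}   OUT={f-d}
  B5:   IN={f-d}   OUT={f-d}

Merge at B5: IN[B5] = OUT[B4] = {f-d}
Applying B5's transfer function to that IN value gives OUT[B5] (row B5 above).

Answer: {f-d}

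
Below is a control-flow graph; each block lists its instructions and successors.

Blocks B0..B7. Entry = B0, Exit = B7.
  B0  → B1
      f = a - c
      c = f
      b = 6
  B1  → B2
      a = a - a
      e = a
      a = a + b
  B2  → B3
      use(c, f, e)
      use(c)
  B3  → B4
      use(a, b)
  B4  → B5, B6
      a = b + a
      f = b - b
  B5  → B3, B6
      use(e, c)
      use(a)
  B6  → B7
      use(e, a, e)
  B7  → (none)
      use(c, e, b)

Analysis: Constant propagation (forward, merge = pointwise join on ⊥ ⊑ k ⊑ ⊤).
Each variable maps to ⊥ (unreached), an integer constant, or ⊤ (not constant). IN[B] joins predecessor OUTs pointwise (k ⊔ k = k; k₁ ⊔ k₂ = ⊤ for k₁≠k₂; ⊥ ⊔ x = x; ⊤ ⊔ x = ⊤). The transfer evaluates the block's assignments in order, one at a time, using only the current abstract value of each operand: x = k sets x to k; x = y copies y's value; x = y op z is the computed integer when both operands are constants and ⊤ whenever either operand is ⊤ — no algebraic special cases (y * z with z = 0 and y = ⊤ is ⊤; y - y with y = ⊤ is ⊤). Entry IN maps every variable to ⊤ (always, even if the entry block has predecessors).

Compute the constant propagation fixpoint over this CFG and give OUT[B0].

Converged values:
  B0:   IN=(all ⊤)   OUT={b:6; rest ⊤}
  B1:   IN={b:6; rest ⊤}   OUT={b:6; rest ⊤}
  B2:   IN={b:6; rest ⊤}   OUT={b:6; rest ⊤}
  B3:   IN={b:6; rest ⊤}   OUT={b:6; rest ⊤}
  B4:   IN={b:6; rest ⊤}   OUT={b:6, f:0; rest ⊤}
  B5:   IN={b:6, f:0; rest ⊤}   OUT={b:6, f:0; rest ⊤}
  B6:   IN={b:6, f:0; rest ⊤}   OUT={b:6, f:0; rest ⊤}
  B7:   IN={b:6, f:0; rest ⊤}   OUT={b:6, f:0; rest ⊤}

B0 is the boundary node: IN[B0] = {a: ⊤, b: ⊤, c: ⊤, d: ⊤, e: ⊤, f: ⊤}
Applying B0's transfer function to that IN value gives OUT[B0] (row B0 above).

Answer: {a: ⊤, b: 6, c: ⊤, d: ⊤, e: ⊤, f: ⊤}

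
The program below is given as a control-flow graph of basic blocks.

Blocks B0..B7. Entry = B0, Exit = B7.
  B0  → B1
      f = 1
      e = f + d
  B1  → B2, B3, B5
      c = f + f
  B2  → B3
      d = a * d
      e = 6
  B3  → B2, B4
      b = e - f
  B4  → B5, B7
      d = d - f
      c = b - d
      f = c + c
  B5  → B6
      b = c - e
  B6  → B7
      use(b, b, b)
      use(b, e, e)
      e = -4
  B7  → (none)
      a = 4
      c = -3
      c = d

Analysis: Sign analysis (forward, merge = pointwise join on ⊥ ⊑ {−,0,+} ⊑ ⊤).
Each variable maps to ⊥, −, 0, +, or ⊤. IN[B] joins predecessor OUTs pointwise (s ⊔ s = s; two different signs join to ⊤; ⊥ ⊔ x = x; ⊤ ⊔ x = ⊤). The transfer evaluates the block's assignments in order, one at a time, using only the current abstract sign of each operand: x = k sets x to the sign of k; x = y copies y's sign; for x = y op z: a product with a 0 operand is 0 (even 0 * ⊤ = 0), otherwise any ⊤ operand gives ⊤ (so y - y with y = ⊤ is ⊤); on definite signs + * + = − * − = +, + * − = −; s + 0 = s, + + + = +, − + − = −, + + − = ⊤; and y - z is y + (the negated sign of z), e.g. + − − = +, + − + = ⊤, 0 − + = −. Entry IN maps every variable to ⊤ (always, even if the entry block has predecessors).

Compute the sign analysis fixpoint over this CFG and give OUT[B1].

Answer: {a: ⊤, b: ⊤, c: +, d: ⊤, e: ⊤, f: +}

Trace:
Fixpoint table:
  B0:  IN=(all ⊤)  OUT={f:+; rest ⊤}
  B1:  IN={f:+; rest ⊤}  OUT={c:+, f:+; rest ⊤}
  B2:  IN={c:+, f:+; rest ⊤}  OUT={c:+, e:+, f:+; rest ⊤}
  B3:  IN={c:+, f:+; rest ⊤}  OUT={c:+, f:+; rest ⊤}
  B4:  IN={c:+, f:+; rest ⊤}  OUT=(all ⊤)
  B5:  IN=(all ⊤)  OUT=(all ⊤)
  B6:  IN=(all ⊤)  OUT={e:-; rest ⊤}
  B7:  IN=(all ⊤)  OUT={a:+; rest ⊤}

Merge at B1: IN[B1] = OUT[B0] = {a: ⊤, b: ⊤, c: ⊤, d: ⊤, e: ⊤, f: +}
Applying B1's transfer function to that IN value gives OUT[B1] (row B1 above).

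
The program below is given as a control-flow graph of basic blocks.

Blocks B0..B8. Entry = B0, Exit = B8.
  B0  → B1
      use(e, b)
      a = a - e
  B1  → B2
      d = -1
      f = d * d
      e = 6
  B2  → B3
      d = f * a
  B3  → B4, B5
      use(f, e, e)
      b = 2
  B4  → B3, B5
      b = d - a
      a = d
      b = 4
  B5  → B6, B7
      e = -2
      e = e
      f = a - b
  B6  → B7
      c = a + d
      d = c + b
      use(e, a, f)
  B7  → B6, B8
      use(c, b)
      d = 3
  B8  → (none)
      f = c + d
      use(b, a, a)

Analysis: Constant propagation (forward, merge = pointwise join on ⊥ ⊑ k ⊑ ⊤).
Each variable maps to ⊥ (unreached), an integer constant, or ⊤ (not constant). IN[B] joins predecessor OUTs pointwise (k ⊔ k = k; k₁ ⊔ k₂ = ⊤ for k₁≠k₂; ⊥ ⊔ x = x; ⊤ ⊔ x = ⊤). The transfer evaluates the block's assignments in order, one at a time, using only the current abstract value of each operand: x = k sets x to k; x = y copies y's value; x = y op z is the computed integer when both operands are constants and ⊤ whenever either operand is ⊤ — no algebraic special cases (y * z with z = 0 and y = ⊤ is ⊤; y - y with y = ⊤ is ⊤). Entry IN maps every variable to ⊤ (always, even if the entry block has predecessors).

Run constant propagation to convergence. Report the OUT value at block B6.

Fixpoint table:
  B0: | IN=(all ⊤) | OUT=(all ⊤)
  B1: | IN=(all ⊤) | OUT={d:-1, e:6, f:1; rest ⊤}
  B2: | IN={d:-1, e:6, f:1; rest ⊤} | OUT={e:6, f:1; rest ⊤}
  B3: | IN={e:6, f:1; rest ⊤} | OUT={b:2, e:6, f:1; rest ⊤}
  B4: | IN={b:2, e:6, f:1; rest ⊤} | OUT={b:4, e:6, f:1; rest ⊤}
  B5: | IN={e:6, f:1; rest ⊤} | OUT={e:-2; rest ⊤}
  B6: | IN={e:-2; rest ⊤} | OUT={e:-2; rest ⊤}
  B7: | IN={e:-2; rest ⊤} | OUT={d:3, e:-2; rest ⊤}
  B8: | IN={d:3, e:-2; rest ⊤} | OUT={d:3, e:-2; rest ⊤}

Merge at B6: IN[B6] = OUT[B5] ⊔ OUT[B7] = {a: ⊤, b: ⊤, c: ⊤, d: ⊤, e: -2, f: ⊤}
Applying B6's transfer function to that IN value gives OUT[B6] (row B6 above).

Answer: {a: ⊤, b: ⊤, c: ⊤, d: ⊤, e: -2, f: ⊤}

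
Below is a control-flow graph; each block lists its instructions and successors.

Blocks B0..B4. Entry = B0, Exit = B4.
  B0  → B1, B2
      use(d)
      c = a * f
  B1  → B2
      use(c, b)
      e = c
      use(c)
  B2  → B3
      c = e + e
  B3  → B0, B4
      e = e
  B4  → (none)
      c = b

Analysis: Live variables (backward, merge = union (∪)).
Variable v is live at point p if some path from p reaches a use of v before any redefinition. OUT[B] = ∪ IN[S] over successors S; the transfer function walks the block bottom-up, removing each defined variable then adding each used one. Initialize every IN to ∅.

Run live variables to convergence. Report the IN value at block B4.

Answer: {b}

Trace:
Fixpoint table:
  B0:  IN={a, b, d, e, f}  OUT={a, b, c, d, e, f}
  B1:  IN={a, b, c, d, f}  OUT={a, b, d, e, f}
  B2:  IN={a, b, d, e, f}  OUT={a, b, d, e, f}
  B3:  IN={a, b, d, e, f}  OUT={a, b, d, e, f}
  B4:  IN={b}  OUT={}

B4 is the boundary node: OUT[B4] = {}
Applying B4's transfer function to that OUT value gives IN[B4] (row B4 above).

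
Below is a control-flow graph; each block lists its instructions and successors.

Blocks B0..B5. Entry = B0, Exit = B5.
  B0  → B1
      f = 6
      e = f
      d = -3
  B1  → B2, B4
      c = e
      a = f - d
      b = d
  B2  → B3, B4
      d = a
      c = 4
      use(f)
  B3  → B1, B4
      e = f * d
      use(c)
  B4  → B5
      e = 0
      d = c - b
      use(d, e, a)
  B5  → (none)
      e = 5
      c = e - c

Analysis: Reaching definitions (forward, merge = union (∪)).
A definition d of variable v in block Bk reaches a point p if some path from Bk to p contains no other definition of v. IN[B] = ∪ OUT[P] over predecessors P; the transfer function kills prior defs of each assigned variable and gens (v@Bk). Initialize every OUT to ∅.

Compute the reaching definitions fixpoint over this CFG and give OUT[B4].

Answer: {a@B1, b@B1, c@B1, c@B2, d@B4, e@B4, f@B0}

Working:
Converged values:
  B0:   IN={}   OUT={d@B0, e@B0, f@B0}
  B1:   IN={a@B1, b@B1, c@B2, d@B0, d@B2, e@B0, e@B3, f@B0}   OUT={a@B1, b@B1, c@B1, d@B0, d@B2, e@B0, e@B3, f@B0}
  B2:   IN={a@B1, b@B1, c@B1, d@B0, d@B2, e@B0, e@B3, f@B0}   OUT={a@B1, b@B1, c@B2, d@B2, e@B0, e@B3, f@B0}
  B3:   IN={a@B1, b@B1, c@B2, d@B2, e@B0, e@B3, f@B0}   OUT={a@B1, b@B1, c@B2, d@B2, e@B3, f@B0}
  B4:   IN={a@B1, b@B1, c@B1, c@B2, d@B0, d@B2, e@B0, e@B3, f@B0}   OUT={a@B1, b@B1, c@B1, c@B2, d@B4, e@B4, f@B0}
  B5:   IN={a@B1, b@B1, c@B1, c@B2, d@B4, e@B4, f@B0}   OUT={a@B1, b@B1, c@B5, d@B4, e@B5, f@B0}

Merge at B4: IN[B4] = OUT[B1] ⊔ OUT[B2] ⊔ OUT[B3] = {a@B1, b@B1, c@B1, c@B2, d@B0, d@B2, e@B0, e@B3, f@B0}
Applying B4's transfer function to that IN value gives OUT[B4] (row B4 above).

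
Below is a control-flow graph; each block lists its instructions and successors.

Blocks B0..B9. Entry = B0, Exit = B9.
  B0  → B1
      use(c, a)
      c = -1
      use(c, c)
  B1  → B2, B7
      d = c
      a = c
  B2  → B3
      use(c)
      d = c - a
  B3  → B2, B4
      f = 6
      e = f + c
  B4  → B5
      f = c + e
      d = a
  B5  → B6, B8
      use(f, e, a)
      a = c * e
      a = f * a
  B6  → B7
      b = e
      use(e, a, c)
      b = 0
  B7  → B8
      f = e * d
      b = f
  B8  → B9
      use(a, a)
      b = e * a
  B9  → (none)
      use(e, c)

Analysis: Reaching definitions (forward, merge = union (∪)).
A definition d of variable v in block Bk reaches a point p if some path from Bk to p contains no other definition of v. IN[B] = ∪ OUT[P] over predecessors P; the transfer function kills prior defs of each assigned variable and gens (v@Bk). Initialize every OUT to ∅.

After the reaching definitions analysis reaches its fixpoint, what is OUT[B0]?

Answer: {c@B0}

Trace:
Fixpoint table:
  B0:   IN={}   OUT={c@B0}
  B1:   IN={c@B0}   OUT={a@B1, c@B0, d@B1}
  B2:   IN={a@B1, c@B0, d@B1, d@B2, e@B3, f@B3}   OUT={a@B1, c@B0, d@B2, e@B3, f@B3}
  B3:   IN={a@B1, c@B0, d@B2, e@B3, f@B3}   OUT={a@B1, c@B0, d@B2, e@B3, f@B3}
  B4:   IN={a@B1, c@B0, d@B2, e@B3, f@B3}   OUT={a@B1, c@B0, d@B4, e@B3, f@B4}
  B5:   IN={a@B1, c@B0, d@B4, e@B3, f@B4}   OUT={a@B5, c@B0, d@B4, e@B3, f@B4}
  B6:   IN={a@B5, c@B0, d@B4, e@B3, f@B4}   OUT={a@B5, b@B6, c@B0, d@B4, e@B3, f@B4}
  B7:   IN={a@B1, a@B5, b@B6, c@B0, d@B1, d@B4, e@B3, f@B4}   OUT={a@B1, a@B5, b@B7, c@B0, d@B1, d@B4, e@B3, f@B7}
  B8:   IN={a@B1, a@B5, b@B7, c@B0, d@B1, d@B4, e@B3, f@B4, f@B7}   OUT={a@B1, a@B5, b@B8, c@B0, d@B1, d@B4, e@B3, f@B4, f@B7}
  B9:   IN={a@B1, a@B5, b@B8, c@B0, d@B1, d@B4, e@B3, f@B4, f@B7}   OUT={a@B1, a@B5, b@B8, c@B0, d@B1, d@B4, e@B3, f@B4, f@B7}

B0 is the boundary node: IN[B0] = {}
Applying B0's transfer function to that IN value gives OUT[B0] (row B0 above).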